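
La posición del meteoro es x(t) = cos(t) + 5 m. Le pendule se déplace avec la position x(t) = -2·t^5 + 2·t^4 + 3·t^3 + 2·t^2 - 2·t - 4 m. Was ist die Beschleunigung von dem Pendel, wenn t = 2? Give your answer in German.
Um dies zu lösen, müssen wir 2 Ableitungen unserer Gleichung für die Position x(t) = -2·t^5 + 2·t^4 + 3·t^3 + 2·t^2 - 2·t - 4 nehmen. Die Ableitung von der Position ergibt die Geschwindigkeit: v(t) = -10·t^4 + 8·t^3 + 9·t^2 + 4·t - 2. Die Ableitung von der Geschwindigkeit ergibt die Beschleunigung: a(t) = -40·t^3 + 24·t^2 + 18·t + 4. Mit a(t) = -40·t^3 + 24·t^2 + 18·t + 4 und Einsetzen von t = 2, finden wir a = -184.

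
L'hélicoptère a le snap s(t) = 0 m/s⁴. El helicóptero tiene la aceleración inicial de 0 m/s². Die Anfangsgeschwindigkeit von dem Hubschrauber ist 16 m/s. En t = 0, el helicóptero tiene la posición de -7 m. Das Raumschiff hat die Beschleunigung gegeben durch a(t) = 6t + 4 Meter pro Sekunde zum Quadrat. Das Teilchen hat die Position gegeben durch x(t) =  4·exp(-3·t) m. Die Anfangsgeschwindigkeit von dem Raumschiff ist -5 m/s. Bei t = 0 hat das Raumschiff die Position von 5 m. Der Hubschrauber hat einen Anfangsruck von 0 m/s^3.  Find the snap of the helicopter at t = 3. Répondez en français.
De l'équation du snap s(t) = 0, nous substituons t = 3 pour obtenir s = 0.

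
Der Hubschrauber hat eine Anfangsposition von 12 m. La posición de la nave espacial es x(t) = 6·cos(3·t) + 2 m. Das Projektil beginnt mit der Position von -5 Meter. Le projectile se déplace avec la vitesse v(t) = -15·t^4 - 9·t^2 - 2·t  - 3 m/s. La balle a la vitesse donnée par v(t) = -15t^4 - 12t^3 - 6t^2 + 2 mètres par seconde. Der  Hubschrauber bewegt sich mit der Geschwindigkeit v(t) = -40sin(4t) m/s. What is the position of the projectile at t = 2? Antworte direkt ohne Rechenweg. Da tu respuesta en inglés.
x(2) = -135.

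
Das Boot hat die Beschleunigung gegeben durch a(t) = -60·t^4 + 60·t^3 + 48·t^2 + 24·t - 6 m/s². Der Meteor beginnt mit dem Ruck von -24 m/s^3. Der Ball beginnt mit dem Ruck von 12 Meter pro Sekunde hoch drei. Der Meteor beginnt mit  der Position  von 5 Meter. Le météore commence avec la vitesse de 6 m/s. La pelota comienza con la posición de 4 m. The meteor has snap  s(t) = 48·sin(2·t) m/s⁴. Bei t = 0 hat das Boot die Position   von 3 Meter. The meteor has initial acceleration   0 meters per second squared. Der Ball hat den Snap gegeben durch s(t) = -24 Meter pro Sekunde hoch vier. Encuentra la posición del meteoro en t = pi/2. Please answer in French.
Nous devons intégrer notre équation du snap s(t) = 48·sin(2·t) 4 fois. La primitive du snap, avec j(0) = -24, donne le jerk: j(t) = -24·cos(2·t). En intégrant le jerk et en utilisant la condition initiale a(0) = 0, nous obtenons a(t) = -12·sin(2·t). L'intégrale de l'accélération, avec v(0) = 6, donne la vitesse: v(t) = 6·cos(2·t). La primitive de la vitesse, avec x(0) = 5, donne la position: x(t) = 3·sin(2·t) + 5. De l'équation de la position x(t) = 3·sin(2·t) + 5, nous substituons t = pi/2 pour obtenir x = 5.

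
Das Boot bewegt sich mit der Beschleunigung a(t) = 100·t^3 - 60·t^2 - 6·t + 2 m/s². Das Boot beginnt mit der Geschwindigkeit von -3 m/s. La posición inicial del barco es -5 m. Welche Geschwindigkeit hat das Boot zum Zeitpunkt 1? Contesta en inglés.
To solve this, we need to take 1 integral of our acceleration equation a(t) = 100·t^3 - 60·t^2 - 6·t + 2. Integrating acceleration and using the initial condition v(0) = -3, we get v(t) = 25·t^4 - 20·t^3 - 3·t^2 + 2·t - 3. Using v(t) = 25·t^4 - 20·t^3 - 3·t^2 + 2·t - 3 and substituting t = 1, we find v = 1.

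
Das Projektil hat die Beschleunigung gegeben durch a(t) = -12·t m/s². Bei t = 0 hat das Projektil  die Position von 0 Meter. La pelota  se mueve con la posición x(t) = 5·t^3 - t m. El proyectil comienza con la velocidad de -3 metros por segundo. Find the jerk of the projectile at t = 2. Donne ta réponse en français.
Nous devons dériver notre équation de l'accélération a(t) = -12·t 1 fois. En prenant d/dt de a(t), nous trouvons j(t) = -12. Nous avons le jerk j(t) = -12. En substituant t = 2: j(2) = -12.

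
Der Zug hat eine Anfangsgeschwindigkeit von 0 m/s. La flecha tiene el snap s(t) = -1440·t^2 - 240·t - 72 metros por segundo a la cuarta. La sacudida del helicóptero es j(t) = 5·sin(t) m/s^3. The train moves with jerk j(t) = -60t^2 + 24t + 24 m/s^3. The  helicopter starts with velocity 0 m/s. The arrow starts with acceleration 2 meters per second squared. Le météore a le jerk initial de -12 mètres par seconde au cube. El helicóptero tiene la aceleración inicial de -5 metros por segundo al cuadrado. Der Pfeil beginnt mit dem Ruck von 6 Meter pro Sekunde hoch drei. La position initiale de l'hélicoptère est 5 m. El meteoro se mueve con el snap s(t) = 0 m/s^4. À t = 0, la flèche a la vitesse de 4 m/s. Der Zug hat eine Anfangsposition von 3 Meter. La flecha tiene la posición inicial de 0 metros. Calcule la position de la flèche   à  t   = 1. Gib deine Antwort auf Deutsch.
Wir müssen unsere Gleichung für den Snap s(t) = -1440·t^2 - 240·t - 72 4-mal integrieren. Mit ∫s(t)dt und Anwendung von j(0) = 6, finden wir j(t) = -480·t^3 - 120·t^2 - 72·t + 6. Mit ∫j(t)dt und Anwendung von a(0) = 2, finden wir a(t) = -120·t^4 - 40·t^3 - 36·t^2 + 6·t + 2. Mit ∫a(t)dt und Anwendung von v(0) = 4, finden wir v(t) = -24·t^5 - 10·t^4 - 12·t^3 + 3·t^2 + 2·t + 4. Die Stammfunktion von der Geschwindigkeit ist die Position. Mit x(0) = 0 erhalten wir x(t) = -4·t^6 - 2·t^5 - 3·t^4 + t^3 + t^2 + 4·t. Aus der Gleichung für die Position x(t) = -4·t^6 - 2·t^5 - 3·t^4 + t^3 + t^2 + 4·t, setzen wir t = 1 ein und erhalten x = -3.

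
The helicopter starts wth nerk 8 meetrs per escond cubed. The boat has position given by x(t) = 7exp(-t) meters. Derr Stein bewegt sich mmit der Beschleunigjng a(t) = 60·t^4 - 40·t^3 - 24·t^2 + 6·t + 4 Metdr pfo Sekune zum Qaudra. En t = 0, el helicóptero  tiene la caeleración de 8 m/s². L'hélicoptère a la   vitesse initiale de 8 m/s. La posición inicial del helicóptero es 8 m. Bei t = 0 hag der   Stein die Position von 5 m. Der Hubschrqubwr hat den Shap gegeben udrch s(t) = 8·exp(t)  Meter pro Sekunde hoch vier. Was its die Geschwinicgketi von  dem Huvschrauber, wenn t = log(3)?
Ausgehend von dem Snap s(t) = 8·exp(t), nehmen wir 3 Integrale. Mit ∫s(t)dt und Anwendung von j(0) = 8, finden wir j(t) = 8·exp(t). Das Integral von dem Ruck, mit a(0) = 8, ergibt die Beschleunigung: a(t) = 8·exp(t). Durch Integration von der Beschleunigung und Verwendung der Anfangsbedingung v(0) = 8, erhalten wir v(t) = 8·exp(t). Wir haben die Geschwindigkeit v(t) = 8·exp(t). Durch Einsetzen von t = log(3): v(log(3)) = 24.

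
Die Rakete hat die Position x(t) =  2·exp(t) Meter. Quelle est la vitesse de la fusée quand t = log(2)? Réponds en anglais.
To solve this, we need to take 1 derivative of our position equation x(t) = 2·exp(t). The derivative of position gives velocity: v(t) = 2·exp(t). From the given velocity equation v(t) = 2·exp(t), we substitute t = log(2) to get v = 4.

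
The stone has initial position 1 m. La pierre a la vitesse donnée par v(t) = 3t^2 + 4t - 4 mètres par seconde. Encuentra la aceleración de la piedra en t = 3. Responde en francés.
Nous devons dériver notre équation de la vitesse v(t) = 3·t^2 + 4·t - 4 1 fois. En prenant d/dt de v(t), nous trouvons a(t) = 6·t + 4. De l'équation de l'accélération a(t) = 6·t + 4, nous substituons t = 3 pour obtenir a = 22.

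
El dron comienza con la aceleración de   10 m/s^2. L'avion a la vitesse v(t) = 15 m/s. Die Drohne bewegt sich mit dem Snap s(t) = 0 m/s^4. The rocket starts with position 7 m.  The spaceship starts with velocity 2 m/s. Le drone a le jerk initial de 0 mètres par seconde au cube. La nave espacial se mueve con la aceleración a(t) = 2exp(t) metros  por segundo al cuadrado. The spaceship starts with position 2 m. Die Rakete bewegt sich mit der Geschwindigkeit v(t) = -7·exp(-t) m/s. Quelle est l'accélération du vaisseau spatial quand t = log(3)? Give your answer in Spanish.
Tenemos la aceleración a(t) = 2·exp(t). Sustituyendo t = log(3): a(log(3)) = 6.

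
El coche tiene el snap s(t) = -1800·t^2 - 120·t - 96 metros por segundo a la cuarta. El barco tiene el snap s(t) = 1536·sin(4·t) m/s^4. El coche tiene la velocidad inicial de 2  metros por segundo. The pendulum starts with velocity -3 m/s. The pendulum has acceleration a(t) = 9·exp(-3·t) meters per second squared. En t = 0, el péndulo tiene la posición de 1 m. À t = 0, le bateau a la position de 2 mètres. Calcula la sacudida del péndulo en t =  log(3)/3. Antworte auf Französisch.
Nous devons dériver notre équation de l'accélération a(t) = 9·exp(-3·t) 1 fois. En dérivant l'accélération, nous obtenons le jerk: j(t) = -27·exp(-3·t). De l'équation du jerk j(t) = -27·exp(-3·t), nous substituons t = log(3)/3 pour obtenir j = -9.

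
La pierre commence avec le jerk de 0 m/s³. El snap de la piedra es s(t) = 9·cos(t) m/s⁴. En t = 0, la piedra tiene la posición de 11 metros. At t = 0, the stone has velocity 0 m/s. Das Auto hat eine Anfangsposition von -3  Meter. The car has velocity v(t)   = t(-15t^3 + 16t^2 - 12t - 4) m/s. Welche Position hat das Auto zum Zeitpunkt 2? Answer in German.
Um dies zu lösen, müssen wir 1 Stammfunktion unserer Gleichung für die Geschwindigkeit v(t) = t·(-15·t^3 + 16·t^2 - 12·t - 4) finden. Durch Integration von der Geschwindigkeit und Verwendung der Anfangsbedingung x(0) = -3, erhalten wir x(t) = -3·t^5 + 4·t^4 - 4·t^3 - 2·t^2 - 3. Mit x(t) = -3·t^5 + 4·t^4 - 4·t^3 - 2·t^2 - 3 und Einsetzen von t = 2, finden wir x = -75.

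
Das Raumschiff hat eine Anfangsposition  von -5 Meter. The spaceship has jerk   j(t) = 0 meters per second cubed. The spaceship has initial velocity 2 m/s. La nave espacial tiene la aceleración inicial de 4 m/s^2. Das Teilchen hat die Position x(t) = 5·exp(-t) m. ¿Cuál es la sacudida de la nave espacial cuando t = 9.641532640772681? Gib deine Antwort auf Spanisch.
Tenemos la sacudida j(t) = 0. Sustituyendo t = 9.641532640772681: j(9.641532640772681) = 0.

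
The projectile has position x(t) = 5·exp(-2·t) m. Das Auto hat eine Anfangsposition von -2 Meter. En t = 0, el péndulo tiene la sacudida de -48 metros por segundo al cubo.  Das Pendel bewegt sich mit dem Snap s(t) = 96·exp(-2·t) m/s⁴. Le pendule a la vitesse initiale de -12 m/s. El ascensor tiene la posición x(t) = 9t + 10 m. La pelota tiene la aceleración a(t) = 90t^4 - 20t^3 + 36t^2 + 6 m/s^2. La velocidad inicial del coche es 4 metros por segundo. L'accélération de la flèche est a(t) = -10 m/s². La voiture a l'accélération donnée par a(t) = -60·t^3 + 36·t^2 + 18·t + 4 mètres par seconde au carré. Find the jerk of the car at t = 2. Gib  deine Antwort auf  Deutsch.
Um dies zu lösen, müssen wir 1 Ableitung unserer Gleichung für die Beschleunigung a(t) = -60·t^3 + 36·t^2 + 18·t + 4 nehmen. Die Ableitung von der Beschleunigung ergibt den Ruck: j(t) = -180·t^2 + 72·t + 18. Wir haben den Ruck j(t) = -180·t^2 + 72·t + 18. Durch Einsetzen von t = 2: j(2) = -558.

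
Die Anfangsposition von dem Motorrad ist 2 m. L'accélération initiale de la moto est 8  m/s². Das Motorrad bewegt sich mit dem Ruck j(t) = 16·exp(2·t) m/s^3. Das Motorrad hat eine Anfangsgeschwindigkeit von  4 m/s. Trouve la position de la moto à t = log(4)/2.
Pour résoudre ceci, nous devons prendre 3 primitives de notre équation du jerk j(t) = 16·exp(2·t). L'intégrale du jerk, avec a(0) = 8, donne l'accélération: a(t) = 8·exp(2·t). L'intégrale de l'accélération est la vitesse. En utilisant v(0) = 4, nous obtenons v(t) = 4·exp(2·t). En intégrant la vitesse et en utilisant la condition initiale x(0) = 2, nous obtenons x(t) = 2·exp(2·t). Nous avons la position x(t) = 2·exp(2·t). En substituant t = log(4)/2: x(log(4)/2) = 8.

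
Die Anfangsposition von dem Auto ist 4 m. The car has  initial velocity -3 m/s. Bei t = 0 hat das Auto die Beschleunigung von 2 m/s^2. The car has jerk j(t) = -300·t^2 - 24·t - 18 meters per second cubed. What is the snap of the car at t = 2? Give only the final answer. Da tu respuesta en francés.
À t = 2, s = -1224.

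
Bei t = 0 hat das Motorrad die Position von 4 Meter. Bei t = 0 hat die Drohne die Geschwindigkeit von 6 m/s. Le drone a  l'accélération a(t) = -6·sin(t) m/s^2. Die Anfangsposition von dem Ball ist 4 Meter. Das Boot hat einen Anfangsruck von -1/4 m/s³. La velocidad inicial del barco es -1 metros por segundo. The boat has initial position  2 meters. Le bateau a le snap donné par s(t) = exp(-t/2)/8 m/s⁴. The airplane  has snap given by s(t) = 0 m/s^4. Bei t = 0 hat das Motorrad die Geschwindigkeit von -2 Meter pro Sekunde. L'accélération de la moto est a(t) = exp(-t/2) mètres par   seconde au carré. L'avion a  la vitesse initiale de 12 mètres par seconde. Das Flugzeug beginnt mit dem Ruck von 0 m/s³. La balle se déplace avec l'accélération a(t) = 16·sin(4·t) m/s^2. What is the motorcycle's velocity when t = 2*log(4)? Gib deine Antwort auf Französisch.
Pour résoudre ceci, nous devons prendre 1 primitive de notre équation de l'accélération a(t) = exp(-t/2). En prenant ∫a(t)dt et en appliquant v(0) = -2, nous trouvons v(t) = -2·exp(-t/2). De l'équation de la vitesse v(t) = -2·exp(-t/2), nous substituons t = 2*log(4) pour obtenir v = -1/2.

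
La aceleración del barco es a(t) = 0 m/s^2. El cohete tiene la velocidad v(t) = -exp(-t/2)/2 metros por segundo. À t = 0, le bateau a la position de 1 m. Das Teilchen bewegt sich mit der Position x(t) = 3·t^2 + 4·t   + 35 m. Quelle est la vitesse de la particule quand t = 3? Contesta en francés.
Pour résoudre ceci, nous devons prendre 1 dérivée de notre équation de la position x(t) = 3·t^2 + 4·t + 35. La dérivée de la position donne la vitesse: v(t) = 6·t + 4. Nous avons la vitesse v(t) = 6·t + 4. En substituant t = 3: v(3) = 22.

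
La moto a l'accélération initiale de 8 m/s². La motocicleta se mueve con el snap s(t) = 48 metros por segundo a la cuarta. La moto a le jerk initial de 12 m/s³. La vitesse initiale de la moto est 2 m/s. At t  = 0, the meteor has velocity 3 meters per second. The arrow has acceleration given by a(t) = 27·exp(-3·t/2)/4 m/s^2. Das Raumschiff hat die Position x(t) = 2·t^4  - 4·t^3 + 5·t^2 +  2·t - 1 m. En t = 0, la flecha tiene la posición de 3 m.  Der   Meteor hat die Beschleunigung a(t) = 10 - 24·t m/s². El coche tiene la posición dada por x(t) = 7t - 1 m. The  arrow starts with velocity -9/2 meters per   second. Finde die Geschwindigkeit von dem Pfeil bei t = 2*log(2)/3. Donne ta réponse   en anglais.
Starting from acceleration a(t) = 27·exp(-3·t/2)/4, we take 1 integral. Integrating acceleration and using the initial condition v(0) = -9/2, we get v(t) = -9·exp(-3·t/2)/2. From the given velocity equation v(t) = -9·exp(-3·t/2)/2, we substitute t = 2*log(2)/3 to get v = -9/4.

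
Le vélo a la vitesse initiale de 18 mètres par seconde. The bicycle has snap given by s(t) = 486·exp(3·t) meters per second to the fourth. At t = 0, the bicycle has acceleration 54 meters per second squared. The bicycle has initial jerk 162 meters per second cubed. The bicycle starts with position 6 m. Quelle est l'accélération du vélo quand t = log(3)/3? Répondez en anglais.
To find the answer, we compute 2 integrals of s(t) = 486·exp(3·t). Finding the antiderivative of s(t) and using j(0) = 162: j(t) = 162·exp(3·t). The antiderivative of jerk is acceleration. Using a(0) = 54, we get a(t) = 54·exp(3·t). Using a(t) = 54·exp(3·t) and substituting t = log(3)/3, we find a = 162.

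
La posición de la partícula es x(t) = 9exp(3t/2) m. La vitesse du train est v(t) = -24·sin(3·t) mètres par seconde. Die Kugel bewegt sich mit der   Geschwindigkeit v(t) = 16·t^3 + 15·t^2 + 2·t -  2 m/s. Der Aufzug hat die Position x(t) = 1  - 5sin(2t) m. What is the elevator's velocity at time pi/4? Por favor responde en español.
Debemos derivar nuestra ecuación de la posición x(t) = 1 - 5·sin(2·t) 1 vez. Derivando la posición, obtenemos la velocidad: v(t) = -10·cos(2·t). Tenemos la velocidad v(t) = -10·cos(2·t). Sustituyendo t = pi/4: v(pi/4) = 0.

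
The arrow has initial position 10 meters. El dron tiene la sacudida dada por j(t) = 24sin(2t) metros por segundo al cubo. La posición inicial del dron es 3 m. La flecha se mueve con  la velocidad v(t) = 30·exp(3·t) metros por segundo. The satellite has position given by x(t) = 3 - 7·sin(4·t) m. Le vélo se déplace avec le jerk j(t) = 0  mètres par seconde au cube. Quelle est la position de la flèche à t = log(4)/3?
Pour résoudre ceci, nous devons prendre 1 intégrale de notre équation de la vitesse v(t) = 30·exp(3·t). En intégrant la vitesse et en utilisant la condition initiale x(0) = 10, nous obtenons x(t) = 10·exp(3·t). En utilisant x(t) = 10·exp(3·t) et en substituant t = log(4)/3, nous trouvons x = 40.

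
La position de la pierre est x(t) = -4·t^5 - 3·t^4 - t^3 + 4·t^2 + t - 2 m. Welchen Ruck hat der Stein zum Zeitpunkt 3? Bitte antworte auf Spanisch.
Debemos derivar nuestra ecuación de la posición x(t) = -4·t^5 - 3·t^4 - t^3 + 4·t^2 + t - 2 3 veces. Tomando d/dt de x(t), encontramos v(t) = -20·t^4 - 12·t^3 - 3·t^2 + 8·t + 1. La derivada de la velocidad da la aceleración: a(t) = -80·t^3 - 36·t^2 - 6·t + 8. La derivada de la aceleración da la sacudida: j(t) = -240·t^2 - 72·t - 6. De la ecuación de la sacudida j(t) = -240·t^2 - 72·t - 6, sustituimos t = 3 para obtener j = -2382.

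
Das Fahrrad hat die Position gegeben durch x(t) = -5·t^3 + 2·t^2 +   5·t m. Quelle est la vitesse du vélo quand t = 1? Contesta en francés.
Nous devons dériver notre équation de la position x(t) = -5·t^3 + 2·t^2 + 5·t 1 fois. La dérivée de la position donne la vitesse: v(t) = -15·t^2 + 4·t + 5. De l'équation de la vitesse v(t) = -15·t^2 + 4·t + 5, nous substituons t = 1 pour obtenir v = -6.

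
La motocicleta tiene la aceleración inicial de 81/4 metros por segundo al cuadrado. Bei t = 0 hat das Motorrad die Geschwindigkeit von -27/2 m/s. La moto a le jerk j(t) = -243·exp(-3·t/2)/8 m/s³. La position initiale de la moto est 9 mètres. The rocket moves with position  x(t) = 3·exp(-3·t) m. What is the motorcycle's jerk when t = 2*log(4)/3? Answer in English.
We have jerk j(t) = -243·exp(-3·t/2)/8. Substituting t = 2*log(4)/3: j(2*log(4)/3) = -243/32.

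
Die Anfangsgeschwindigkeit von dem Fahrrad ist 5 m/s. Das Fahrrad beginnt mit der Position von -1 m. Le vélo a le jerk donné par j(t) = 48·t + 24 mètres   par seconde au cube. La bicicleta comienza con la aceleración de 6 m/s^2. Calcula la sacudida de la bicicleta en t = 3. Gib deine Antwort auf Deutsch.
Aus der Gleichung für den Ruck j(t) = 48·t + 24, setzen wir t = 3 ein und erhalten j = 168.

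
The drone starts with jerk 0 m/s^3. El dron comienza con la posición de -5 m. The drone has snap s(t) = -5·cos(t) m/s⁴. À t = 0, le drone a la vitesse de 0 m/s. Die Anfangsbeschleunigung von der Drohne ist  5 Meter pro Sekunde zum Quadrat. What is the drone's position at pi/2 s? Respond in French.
Pour résoudre ceci, nous devons prendre 4 primitives de notre équation du snap s(t) = -5·cos(t). En intégrant le snap et en utilisant la condition initiale j(0) = 0, nous obtenons j(t) = -5·sin(t). L'intégrale du jerk, avec a(0) = 5, donne l'accélération: a(t) = 5·cos(t). En intégrant l'accélération et en utilisant la condition initiale v(0) = 0, nous obtenons v(t) = 5·sin(t). L'intégrale de la vitesse, avec x(0) = -5, donne la position: x(t) = -5·cos(t). De l'équation de la position x(t) = -5·cos(t), nous substituons t = pi/2 pour obtenir x = 0.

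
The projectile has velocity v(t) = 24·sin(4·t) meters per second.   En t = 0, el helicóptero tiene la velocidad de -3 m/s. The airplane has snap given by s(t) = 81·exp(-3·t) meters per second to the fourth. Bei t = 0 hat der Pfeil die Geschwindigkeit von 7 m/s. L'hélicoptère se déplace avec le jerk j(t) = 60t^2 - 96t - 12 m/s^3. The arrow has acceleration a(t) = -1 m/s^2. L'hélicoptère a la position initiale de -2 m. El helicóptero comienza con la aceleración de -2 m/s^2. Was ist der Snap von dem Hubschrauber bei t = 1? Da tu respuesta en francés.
Nous devons dériver notre équation du jerk j(t) = 60·t^2 - 96·t - 12 1 fois. En dérivant le jerk, nous obtenons le snap: s(t) = 120·t - 96. De l'équation du snap s(t) = 120·t - 96, nous substituons t = 1 pour obtenir s = 24.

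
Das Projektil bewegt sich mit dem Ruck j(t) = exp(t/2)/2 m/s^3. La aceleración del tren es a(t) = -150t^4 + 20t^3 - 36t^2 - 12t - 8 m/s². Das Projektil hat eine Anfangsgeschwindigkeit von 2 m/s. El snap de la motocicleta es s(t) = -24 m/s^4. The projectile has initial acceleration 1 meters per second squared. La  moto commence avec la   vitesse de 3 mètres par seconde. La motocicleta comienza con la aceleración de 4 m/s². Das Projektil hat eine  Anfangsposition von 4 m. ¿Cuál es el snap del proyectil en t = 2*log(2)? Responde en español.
Partiendo de la sacudida j(t) = exp(t/2)/2, tomamos 1 derivada. Tomando d/dt de j(t), encontramos s(t) = exp(t/2)/4. Usando s(t) = exp(t/2)/4 y sustituyendo t = 2*log(2), encontramos s = 1/2.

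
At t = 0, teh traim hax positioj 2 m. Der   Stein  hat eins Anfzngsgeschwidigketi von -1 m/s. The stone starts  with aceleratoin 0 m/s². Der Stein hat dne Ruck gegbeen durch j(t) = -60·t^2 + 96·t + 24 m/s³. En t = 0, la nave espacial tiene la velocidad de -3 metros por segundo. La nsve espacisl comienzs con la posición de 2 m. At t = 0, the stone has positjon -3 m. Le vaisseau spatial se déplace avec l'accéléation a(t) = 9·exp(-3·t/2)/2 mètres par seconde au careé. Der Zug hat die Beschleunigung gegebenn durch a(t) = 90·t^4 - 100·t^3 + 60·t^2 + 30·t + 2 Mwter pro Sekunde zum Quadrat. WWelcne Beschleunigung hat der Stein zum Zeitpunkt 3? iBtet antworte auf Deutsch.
Wir müssen unsere Gleichung für den Ruck j(t) = -60·t^2 + 96·t + 24 1-mal integrieren. Das Integral von dem Ruck, mit a(0) = 0, ergibt die Beschleunigung: a(t) = 4·t·(-5·t^2 + 12·t + 6). Aus der Gleichung für die Beschleunigung a(t) = 4·t·(-5·t^2 + 12·t + 6), setzen wir t = 3 ein und erhalten a = -36.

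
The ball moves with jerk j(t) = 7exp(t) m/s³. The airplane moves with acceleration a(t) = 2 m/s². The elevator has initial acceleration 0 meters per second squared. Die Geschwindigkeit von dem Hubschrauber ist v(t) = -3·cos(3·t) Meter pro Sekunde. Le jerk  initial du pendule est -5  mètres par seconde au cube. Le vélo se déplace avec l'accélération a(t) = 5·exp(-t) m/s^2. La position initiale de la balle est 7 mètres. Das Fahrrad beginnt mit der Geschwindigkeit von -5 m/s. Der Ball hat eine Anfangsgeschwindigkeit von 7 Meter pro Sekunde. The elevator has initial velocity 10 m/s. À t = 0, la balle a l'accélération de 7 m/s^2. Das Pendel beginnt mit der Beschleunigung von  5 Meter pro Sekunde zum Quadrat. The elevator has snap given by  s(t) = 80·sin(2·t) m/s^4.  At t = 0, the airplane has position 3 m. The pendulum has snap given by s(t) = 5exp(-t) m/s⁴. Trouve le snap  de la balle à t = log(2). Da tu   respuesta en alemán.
Ausgehend von dem Ruck j(t) = 7·exp(t), nehmen wir 1 Ableitung. Durch Ableiten von dem Ruck erhalten wir den Snap: s(t) = 7·exp(t). Wir haben den Snap s(t) = 7·exp(t). Durch Einsetzen von t = log(2): s(log(2)) = 14.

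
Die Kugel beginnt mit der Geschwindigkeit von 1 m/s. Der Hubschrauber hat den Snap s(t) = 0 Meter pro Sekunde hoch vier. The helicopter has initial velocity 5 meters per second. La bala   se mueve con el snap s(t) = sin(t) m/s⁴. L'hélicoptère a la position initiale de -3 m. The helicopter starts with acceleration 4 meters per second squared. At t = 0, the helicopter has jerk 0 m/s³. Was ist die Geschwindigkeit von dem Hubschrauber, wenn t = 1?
Ausgehend von dem Snap s(t) = 0, nehmen wir 3 Stammfunktionen. Das Integral von dem Snap ist der Ruck. Mit j(0) = 0 erhalten wir j(t) = 0. Die Stammfunktion von dem Ruck, mit a(0) = 4, ergibt die Beschleunigung: a(t) = 4. Durch Integration von der Beschleunigung und Verwendung der Anfangsbedingung v(0) = 5, erhalten wir v(t) = 4·t + 5. Mit v(t) = 4·t + 5 und Einsetzen von t = 1, finden wir v = 9.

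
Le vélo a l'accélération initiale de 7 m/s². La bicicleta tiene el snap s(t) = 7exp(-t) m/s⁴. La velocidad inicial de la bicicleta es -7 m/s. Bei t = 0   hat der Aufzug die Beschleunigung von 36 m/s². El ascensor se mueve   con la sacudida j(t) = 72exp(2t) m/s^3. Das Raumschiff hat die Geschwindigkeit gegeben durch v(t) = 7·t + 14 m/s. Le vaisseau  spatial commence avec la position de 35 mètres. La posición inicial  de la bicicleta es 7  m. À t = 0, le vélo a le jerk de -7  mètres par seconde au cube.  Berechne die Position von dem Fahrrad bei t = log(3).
Ausgehend von dem Snap s(t) = 7·exp(-t), nehmen wir 4 Integrale. Die Stammfunktion von dem Snap ist der Ruck. Mit j(0) = -7 erhalten wir j(t) = -7·exp(-t). Die Stammfunktion von dem Ruck ist die Beschleunigung. Mit a(0) = 7 erhalten wir a(t) = 7·exp(-t). Durch Integration von der Beschleunigung und Verwendung der Anfangsbedingung v(0) = -7, erhalten wir v(t) = -7·exp(-t). Die Stammfunktion von der Geschwindigkeit, mit x(0) = 7, ergibt die Position: x(t) = 7·exp(-t). Mit x(t) = 7·exp(-t) und Einsetzen von t = log(3), finden wir x = 7/3.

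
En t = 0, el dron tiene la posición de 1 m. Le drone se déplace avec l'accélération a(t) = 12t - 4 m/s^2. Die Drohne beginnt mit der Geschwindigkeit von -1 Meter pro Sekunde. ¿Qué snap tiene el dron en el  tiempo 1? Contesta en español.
Para resolver esto, necesitamos tomar 2 derivadas de nuestra ecuación de la aceleración a(t) = 12·t - 4. Derivando la aceleración, obtenemos la sacudida: j(t) = 12. Tomando d/dt de j(t), encontramos s(t) = 0. Tenemos el snap s(t) = 0. Sustituyendo t = 1: s(1) = 0.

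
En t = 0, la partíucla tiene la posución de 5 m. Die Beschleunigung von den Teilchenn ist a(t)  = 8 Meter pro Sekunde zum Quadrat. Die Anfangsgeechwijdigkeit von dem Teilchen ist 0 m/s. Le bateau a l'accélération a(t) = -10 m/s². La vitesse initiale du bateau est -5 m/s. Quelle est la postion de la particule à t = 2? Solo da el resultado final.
La position à t = 2 est x = 21.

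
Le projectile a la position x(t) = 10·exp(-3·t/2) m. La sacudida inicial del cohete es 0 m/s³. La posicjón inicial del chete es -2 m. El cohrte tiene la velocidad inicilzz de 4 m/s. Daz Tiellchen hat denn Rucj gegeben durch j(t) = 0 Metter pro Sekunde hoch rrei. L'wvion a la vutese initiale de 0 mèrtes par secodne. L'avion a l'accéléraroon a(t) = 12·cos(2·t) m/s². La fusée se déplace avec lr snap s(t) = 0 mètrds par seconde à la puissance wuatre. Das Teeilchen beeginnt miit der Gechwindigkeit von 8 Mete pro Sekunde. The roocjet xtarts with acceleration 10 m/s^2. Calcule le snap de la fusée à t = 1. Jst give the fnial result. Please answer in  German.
Bei t = 1, s = 0.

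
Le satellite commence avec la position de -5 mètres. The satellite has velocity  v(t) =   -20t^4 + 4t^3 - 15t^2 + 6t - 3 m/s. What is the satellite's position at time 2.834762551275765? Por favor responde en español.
Necesitamos integrar nuestra ecuación de la velocidad v(t) = -20·t^4 + 4·t^3 - 15·t^2 + 6·t - 3 1 vez. Tomando ∫v(t)dt y aplicando x(0) = -5, encontramos x(t) = -4·t^5 + t^4 - 5·t^3 + 3·t^2 - 3·t - 5. De la ecuación de la posición x(t) = -4·t^5 + t^4 - 5·t^3 + 3·t^2 - 3·t - 5, sustituimos t = 2.834762551275765 para obtener x = -770.943444782731.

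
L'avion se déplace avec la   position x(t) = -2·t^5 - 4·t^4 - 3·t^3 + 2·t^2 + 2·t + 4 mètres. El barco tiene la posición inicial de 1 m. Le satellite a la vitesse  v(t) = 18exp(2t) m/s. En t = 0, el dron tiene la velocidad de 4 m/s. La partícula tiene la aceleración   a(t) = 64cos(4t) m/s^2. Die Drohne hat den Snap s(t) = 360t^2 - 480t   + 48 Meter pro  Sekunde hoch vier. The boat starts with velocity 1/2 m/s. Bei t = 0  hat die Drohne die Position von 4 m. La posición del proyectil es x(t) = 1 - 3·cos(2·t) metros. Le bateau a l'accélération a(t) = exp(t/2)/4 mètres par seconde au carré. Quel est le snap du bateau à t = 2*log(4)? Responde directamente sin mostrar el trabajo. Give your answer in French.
À t = 2*log(4), s = 1/4.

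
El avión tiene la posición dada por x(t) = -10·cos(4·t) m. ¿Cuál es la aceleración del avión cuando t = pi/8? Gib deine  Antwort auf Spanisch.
Debemos derivar nuestra ecuación de la posición x(t) = -10·cos(4·t) 2 veces. Tomando d/dt de x(t), encontramos v(t) = 40·sin(4·t). La derivada de la velocidad da la aceleración: a(t) = 160·cos(4·t). Usando a(t) = 160·cos(4·t) y sustituyendo t = pi/8, encontramos a = 0.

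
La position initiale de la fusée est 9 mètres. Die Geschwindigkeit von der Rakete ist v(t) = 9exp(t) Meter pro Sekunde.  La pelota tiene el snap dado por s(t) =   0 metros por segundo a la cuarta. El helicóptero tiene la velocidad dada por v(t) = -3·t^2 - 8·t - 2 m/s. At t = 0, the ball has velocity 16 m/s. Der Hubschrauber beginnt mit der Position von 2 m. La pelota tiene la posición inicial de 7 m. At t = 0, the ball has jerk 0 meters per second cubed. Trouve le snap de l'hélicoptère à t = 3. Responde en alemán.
Wir müssen unsere Gleichung für die Geschwindigkeit v(t) = -3·t^2 - 8·t - 2 3-mal ableiten. Mit d/dt von v(t) finden wir a(t) = -6·t - 8. Durch Ableiten von der Beschleunigung erhalten wir den Ruck: j(t) = -6. Durch Ableiten von dem Ruck erhalten wir den Snap: s(t) = 0. Wir haben den Snap s(t) = 0. Durch Einsetzen von t = 3: s(3) = 0.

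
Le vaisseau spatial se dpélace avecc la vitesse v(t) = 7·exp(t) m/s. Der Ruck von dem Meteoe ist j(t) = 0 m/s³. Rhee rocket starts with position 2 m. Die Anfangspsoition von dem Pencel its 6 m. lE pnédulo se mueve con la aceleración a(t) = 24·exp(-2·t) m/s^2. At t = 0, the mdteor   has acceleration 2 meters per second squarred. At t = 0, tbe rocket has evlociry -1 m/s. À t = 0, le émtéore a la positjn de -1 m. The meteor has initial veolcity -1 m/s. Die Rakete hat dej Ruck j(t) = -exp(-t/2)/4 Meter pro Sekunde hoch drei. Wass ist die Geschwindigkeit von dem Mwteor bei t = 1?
Ausgehend von dem Ruck j(t) = 0, nehmen wir 2 Stammfunktionen. Das Integral von dem Ruck ist die Beschleunigung. Mit a(0) = 2 erhalten wir a(t) = 2. Mit ∫a(t)dt und Anwendung von v(0) = -1, finden wir v(t) = 2·t - 1. Aus der Gleichung für die Geschwindigkeit v(t) = 2·t - 1, setzen wir t = 1 ein und erhalten v = 1.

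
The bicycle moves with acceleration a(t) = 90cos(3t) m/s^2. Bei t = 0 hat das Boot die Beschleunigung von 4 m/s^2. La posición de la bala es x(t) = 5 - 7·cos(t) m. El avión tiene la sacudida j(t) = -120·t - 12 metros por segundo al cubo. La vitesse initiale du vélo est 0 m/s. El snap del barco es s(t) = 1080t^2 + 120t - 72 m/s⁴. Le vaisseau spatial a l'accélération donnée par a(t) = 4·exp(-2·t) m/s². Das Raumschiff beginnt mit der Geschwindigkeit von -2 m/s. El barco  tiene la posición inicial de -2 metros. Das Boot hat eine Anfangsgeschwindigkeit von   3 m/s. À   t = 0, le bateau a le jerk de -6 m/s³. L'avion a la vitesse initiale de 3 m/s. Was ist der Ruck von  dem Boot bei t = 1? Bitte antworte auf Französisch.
Nous devons trouver l'intégrale de notre équation du snap s(t) = 1080·t^2 + 120·t - 72 1 fois. La primitive du snap est le jerk. En utilisant j(0) = -6, nous obtenons j(t) = 360·t^3 + 60·t^2 - 72·t - 6. Nous avons le jerk j(t) = 360·t^3 + 60·t^2 - 72·t - 6. En substituant t = 1: j(1) = 342.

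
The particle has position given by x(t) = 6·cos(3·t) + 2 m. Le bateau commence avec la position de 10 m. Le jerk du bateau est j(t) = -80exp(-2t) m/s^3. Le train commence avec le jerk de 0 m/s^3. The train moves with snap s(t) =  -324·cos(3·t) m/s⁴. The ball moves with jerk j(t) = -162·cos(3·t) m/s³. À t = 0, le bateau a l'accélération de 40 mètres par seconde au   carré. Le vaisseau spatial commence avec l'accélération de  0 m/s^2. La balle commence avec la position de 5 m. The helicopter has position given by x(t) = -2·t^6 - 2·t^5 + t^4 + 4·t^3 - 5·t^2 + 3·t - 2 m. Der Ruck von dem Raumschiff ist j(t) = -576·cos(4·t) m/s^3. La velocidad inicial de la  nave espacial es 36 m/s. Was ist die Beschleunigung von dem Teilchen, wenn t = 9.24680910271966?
Um dies zu lösen, müssen wir 2 Ableitungen unserer Gleichung für die Position x(t) = 6·cos(3·t) + 2 nehmen. Durch Ableiten von der Position erhalten wir die Geschwindigkeit: v(t) = -18·sin(3·t). Mit d/dt von v(t) finden wir a(t) = -54·cos(3·t). Aus der Gleichung für die Beschleunigung a(t) = -54·cos(3·t), setzen wir t = 9.24680910271966 ein und erhalten a = 46.4845817669056.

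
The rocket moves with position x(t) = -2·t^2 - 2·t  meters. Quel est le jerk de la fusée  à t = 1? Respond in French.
Pour résoudre ceci, nous devons prendre 3 dérivées de notre équation de la position x(t) = -2·t^2 - 2·t. La dérivée de la position donne la vitesse: v(t) = -4·t - 2. En prenant d/dt de v(t), nous trouvons a(t) = -4. En prenant d/dt de a(t), nous trouvons j(t) = 0. De l'équation du jerk j(t) = 0, nous substituons t = 1 pour obtenir j = 0.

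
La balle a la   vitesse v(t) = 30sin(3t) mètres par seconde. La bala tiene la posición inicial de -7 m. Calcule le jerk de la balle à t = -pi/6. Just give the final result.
Le jerk à t = -pi/6 est j = 270.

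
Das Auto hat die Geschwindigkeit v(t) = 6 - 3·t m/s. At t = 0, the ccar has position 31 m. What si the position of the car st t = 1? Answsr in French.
Nous devons trouver la primitive de notre équation de la vitesse v(t) = 6 - 3·t 1 fois. En intégrant la vitesse et en utilisant la condition initiale x(0) = 31, nous obtenons x(t) = -3·t^2/2 + 6·t + 31. De l'équation de la position x(t) = -3·t^2/2 + 6·t + 31, nous substituons t = 1 pour obtenir x = 71/2.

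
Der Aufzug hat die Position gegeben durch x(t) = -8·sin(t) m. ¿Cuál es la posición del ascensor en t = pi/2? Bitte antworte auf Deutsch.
Wir haben die Position x(t) = -8·sin(t). Durch Einsetzen von t = pi/2: x(pi/2) = -8.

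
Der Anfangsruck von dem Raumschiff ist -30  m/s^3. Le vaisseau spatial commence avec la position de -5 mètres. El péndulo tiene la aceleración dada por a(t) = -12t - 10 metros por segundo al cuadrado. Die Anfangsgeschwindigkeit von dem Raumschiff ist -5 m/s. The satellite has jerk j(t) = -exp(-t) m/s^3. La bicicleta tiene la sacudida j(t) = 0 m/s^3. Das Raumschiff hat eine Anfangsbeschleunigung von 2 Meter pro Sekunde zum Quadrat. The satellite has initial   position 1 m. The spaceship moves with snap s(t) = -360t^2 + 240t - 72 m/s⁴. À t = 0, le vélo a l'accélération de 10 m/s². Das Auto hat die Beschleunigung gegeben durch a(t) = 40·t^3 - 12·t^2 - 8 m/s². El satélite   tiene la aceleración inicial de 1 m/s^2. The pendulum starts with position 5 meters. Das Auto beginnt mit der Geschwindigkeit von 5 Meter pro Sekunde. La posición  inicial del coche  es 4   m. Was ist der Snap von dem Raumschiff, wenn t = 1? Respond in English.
We have snap s(t) = -360·t^2 + 240·t - 72. Substituting t = 1: s(1) = -192.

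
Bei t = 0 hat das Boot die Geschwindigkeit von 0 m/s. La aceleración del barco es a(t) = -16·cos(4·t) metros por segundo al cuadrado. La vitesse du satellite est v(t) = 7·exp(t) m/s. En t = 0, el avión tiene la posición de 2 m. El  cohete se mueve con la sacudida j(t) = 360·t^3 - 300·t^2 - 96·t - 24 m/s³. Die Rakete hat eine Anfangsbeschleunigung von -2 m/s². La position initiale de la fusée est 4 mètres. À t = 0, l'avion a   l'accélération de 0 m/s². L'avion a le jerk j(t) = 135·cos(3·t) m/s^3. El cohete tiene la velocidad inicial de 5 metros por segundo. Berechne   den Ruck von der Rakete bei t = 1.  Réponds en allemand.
Aus der Gleichung für den Ruck j(t) = 360·t^3 - 300·t^2 - 96·t - 24, setzen wir t = 1 ein und erhalten j = -60.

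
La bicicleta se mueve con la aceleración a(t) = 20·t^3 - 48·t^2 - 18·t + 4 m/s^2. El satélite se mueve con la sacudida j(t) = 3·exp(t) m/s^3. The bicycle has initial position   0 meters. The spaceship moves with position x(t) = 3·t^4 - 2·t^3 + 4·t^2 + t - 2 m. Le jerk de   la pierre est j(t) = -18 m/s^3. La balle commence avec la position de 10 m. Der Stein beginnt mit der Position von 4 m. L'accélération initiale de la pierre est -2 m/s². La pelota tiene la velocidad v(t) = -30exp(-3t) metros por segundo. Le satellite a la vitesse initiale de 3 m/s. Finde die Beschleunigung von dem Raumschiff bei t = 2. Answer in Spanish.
Para resolver esto, necesitamos tomar 2 derivadas de nuestra ecuación de la posición x(t) = 3·t^4 - 2·t^3 + 4·t^2 + t - 2. Tomando d/dt de x(t), encontramos v(t) = 12·t^3 - 6·t^2 + 8·t + 1. Tomando d/dt de v(t), encontramos a(t) = 36·t^2 - 12·t + 8. Tenemos la aceleración a(t) = 36·t^2 - 12·t + 8. Sustituyendo t = 2: a(2) = 128.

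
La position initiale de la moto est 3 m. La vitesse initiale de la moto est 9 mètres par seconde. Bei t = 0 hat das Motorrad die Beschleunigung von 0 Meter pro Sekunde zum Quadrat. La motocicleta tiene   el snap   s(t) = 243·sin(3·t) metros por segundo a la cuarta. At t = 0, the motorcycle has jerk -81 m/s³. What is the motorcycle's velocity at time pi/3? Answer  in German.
Wir müssen das Integral unserer Gleichung für den Snap s(t) = 243·sin(3·t) 3-mal finden. Das Integral von dem Snap ist der Ruck. Mit j(0) = -81 erhalten wir j(t) = -81·cos(3·t). Das Integral von dem Ruck ist die Beschleunigung. Mit a(0) = 0 erhalten wir a(t) = -27·sin(3·t). Das Integral von der Beschleunigung, mit v(0) = 9, ergibt die Geschwindigkeit: v(t) = 9·cos(3·t). Mit v(t) = 9·cos(3·t) und Einsetzen von t = pi/3, finden wir v = -9.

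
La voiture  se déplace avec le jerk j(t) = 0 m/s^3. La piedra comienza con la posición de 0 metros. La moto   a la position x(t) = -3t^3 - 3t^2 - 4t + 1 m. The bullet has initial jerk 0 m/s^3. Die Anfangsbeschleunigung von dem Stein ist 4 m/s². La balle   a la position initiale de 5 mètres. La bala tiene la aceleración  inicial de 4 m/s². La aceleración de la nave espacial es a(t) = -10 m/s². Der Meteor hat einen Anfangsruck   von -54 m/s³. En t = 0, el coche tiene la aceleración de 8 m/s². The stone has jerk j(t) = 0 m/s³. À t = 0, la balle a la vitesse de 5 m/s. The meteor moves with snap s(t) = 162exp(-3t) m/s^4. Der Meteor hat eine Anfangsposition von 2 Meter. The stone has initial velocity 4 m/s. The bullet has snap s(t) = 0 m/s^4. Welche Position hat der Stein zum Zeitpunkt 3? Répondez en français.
Nous devons trouver l'intégrale de notre équation du jerk j(t) = 0 3 fois. L'intégrale du jerk est l'accélération. En utilisant a(0) = 4, nous obtenons a(t) = 4. L'intégrale de l'accélération est la vitesse. En utilisant v(0) = 4, nous obtenons v(t) = 4·t + 4. En intégrant la vitesse et en utilisant la condition initiale x(0) = 0, nous obtenons x(t) = 2·t^2 + 4·t. De l'équation de la position x(t) = 2·t^2 + 4·t, nous substituons t = 3 pour obtenir x = 30.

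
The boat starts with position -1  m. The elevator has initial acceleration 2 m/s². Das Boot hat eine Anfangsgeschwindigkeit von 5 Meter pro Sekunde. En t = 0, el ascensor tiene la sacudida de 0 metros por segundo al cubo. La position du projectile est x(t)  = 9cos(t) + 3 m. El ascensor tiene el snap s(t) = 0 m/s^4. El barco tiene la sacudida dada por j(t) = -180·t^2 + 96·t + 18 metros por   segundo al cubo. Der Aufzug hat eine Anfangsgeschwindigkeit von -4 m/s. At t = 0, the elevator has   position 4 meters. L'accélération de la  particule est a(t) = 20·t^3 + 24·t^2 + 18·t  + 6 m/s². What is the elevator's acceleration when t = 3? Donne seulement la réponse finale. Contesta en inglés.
At t = 3, a = 2.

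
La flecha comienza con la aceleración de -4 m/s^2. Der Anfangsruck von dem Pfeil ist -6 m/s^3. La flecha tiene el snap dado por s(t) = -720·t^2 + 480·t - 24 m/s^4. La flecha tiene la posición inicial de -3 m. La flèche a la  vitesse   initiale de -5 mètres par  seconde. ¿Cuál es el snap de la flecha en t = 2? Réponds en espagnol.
Usando s(t) = -720·t^2 + 480·t - 24 y sustituyendo t = 2, encontramos s = -1944.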